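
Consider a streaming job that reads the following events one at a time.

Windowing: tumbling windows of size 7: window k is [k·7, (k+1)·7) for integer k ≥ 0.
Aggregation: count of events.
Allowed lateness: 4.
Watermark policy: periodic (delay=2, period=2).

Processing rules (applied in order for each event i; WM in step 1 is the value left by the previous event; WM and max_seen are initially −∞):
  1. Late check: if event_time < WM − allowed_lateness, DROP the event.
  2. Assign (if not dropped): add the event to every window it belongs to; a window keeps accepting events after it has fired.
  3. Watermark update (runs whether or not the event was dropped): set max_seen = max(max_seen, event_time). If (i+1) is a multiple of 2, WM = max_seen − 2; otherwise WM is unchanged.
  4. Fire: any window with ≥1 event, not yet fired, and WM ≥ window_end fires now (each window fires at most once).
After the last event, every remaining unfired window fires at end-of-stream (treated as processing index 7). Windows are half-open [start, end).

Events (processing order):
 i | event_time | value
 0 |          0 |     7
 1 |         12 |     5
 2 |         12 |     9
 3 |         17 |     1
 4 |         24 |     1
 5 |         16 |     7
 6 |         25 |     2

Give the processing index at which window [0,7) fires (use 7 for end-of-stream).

1

i=0 t=0 v=7: → [0,7); WM=−∞
i=1 t=12 v=5: → [7,14); WM=10; [0,7) fires=1
i=2 t=12 v=9: → [7,14); WM=10
i=3 t=17 v=1: → [14,21); WM=15; [7,14) fires=2
i=4 t=24 v=1: → [21,28); WM=15
i=5 t=16 v=7: → [14,21); WM=22; [14,21) fires=2
i=6 t=25 v=2: → [21,28); WM=22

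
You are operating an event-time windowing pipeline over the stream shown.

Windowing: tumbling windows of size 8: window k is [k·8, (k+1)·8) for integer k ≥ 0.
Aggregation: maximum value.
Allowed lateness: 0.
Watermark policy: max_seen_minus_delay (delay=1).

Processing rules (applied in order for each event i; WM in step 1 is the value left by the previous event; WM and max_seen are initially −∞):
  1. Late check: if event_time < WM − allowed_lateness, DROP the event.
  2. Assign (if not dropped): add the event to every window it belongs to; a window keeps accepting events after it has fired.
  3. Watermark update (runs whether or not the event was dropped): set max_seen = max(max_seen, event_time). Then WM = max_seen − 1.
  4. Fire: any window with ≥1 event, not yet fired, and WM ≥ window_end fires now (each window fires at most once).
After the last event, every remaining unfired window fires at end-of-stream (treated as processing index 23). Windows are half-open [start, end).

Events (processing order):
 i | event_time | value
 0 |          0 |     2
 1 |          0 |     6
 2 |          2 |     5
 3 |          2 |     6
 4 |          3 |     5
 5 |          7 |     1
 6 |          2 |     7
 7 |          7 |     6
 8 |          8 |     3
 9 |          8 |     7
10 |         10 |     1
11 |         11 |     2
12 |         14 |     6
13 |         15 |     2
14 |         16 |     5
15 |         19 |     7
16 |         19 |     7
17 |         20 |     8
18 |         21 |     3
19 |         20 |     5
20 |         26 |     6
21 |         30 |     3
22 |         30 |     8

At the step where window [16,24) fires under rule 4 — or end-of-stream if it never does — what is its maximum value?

i=0 t=0 v=2: → [0,8); WM=-1
i=1 t=0 v=6: → [0,8); WM=-1
i=2 t=2 v=5: → [0,8); WM=1
i=3 t=2 v=6: → [0,8); WM=1
i=4 t=3 v=5: → [0,8); WM=2
i=5 t=7 v=1: → [0,8); WM=6
i=6 t=2 v=7: DROP (t<6-0); WM=6
i=7 t=7 v=6: → [0,8); WM=6
i=8 t=8 v=3: → [8,16); WM=7
i=9 t=8 v=7: → [8,16); WM=7
i=10 t=10 v=1: → [8,16); WM=9; [0,8) fires=6
i=11 t=11 v=2: → [8,16); WM=10
i=12 t=14 v=6: → [8,16); WM=13
i=13 t=15 v=2: → [8,16); WM=14
i=14 t=16 v=5: → [16,24); WM=15
i=15 t=19 v=7: → [16,24); WM=18; [8,16) fires=7
i=16 t=19 v=7: → [16,24); WM=18
i=17 t=20 v=8: → [16,24); WM=19
i=18 t=21 v=3: → [16,24); WM=20
i=19 t=20 v=5: → [16,24); WM=20
i=20 t=26 v=6: → [24,32); WM=25; [16,24) fires=8
i=21 t=30 v=3: → [24,32); WM=29
i=22 t=30 v=8: → [24,32); WM=29

8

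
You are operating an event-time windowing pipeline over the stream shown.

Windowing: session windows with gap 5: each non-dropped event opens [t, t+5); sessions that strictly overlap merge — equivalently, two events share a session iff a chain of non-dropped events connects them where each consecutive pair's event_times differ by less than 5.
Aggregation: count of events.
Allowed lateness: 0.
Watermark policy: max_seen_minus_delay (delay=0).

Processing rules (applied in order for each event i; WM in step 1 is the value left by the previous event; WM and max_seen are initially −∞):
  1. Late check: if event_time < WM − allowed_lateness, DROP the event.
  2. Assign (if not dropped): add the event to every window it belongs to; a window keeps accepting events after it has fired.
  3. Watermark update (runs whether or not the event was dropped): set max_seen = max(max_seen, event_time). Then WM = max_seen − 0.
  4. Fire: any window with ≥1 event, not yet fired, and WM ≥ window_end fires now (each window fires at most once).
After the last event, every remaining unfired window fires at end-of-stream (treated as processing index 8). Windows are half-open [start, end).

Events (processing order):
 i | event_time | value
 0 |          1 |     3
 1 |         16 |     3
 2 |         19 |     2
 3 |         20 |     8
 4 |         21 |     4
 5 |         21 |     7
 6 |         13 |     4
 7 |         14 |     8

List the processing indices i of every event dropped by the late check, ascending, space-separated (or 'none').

6 7

i=0 t=1 v=3: → [1,6); WM=1
i=1 t=16 v=3: → [16,21); WM=16
i=2 t=19 v=2: → [16,24); WM=19
i=3 t=20 v=8: → [16,25); WM=20
i=4 t=21 v=4: → [16,26); WM=21
i=5 t=21 v=7: → [16,26); WM=21
i=6 t=13 v=4: DROP (t<21-0); WM=21
i=7 t=14 v=8: DROP (t<21-0); WM=21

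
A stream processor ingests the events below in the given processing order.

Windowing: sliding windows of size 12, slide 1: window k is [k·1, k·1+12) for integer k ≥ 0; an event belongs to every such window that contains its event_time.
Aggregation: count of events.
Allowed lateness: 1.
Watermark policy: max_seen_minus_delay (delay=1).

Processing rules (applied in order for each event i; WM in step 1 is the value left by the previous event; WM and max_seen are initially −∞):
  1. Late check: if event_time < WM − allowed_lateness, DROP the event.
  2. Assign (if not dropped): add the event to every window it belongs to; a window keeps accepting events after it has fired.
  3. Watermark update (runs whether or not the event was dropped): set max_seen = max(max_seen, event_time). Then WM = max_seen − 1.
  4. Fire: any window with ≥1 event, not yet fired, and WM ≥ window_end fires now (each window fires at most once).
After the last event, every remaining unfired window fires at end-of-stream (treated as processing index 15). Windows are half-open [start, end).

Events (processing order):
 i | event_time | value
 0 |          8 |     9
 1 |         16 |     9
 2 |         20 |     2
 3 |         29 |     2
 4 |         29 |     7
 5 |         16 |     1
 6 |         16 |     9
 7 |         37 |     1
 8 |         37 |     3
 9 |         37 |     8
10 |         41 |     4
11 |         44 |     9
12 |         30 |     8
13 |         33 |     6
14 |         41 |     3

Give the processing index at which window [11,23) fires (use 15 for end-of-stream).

i=0 t=8 v=9: → [8,20),[7,19),[6,18),[5,17),[4,16),[3,15),[2,14),[1,13),[0,12); WM=7
i=1 t=16 v=9: → [16,28),[15,27),[14,26),[13,25),[12,24),[11,23),[10,22),[9,21),[8,20),[7,19),[6,18),[5,17); WM=15; [0,12) fires=1 [1,13) fires=1 [2,14) fires=1 [3,15) fires=1
i=2 t=20 v=2: → [20,32),[19,31),[18,30),[17,29),[16,28),[15,27),[14,26),[13,25),[12,24),[11,23),[10,22),[9,21); WM=19; [4,16) fires=1 [5,17) fires=2 [6,18) fires=2 [7,19) fires=2
i=3 t=29 v=2: → [29,41),[28,40),[27,39),[26,38),[25,37),[24,36),[23,35),[22,34),[21,33),[20,32),[19,31),[18,30); WM=28; [8,20) fires=2 [9,21) fires=2 [10,22) fires=2 [11,23) fires=2 [12,24) fires=2 [13,25) fires=2 [14,26) fires=2 [15,27) fires=2 [16,28) fires=2
i=4 t=29 v=7: → [29,41),[28,40),[27,39),[26,38),[25,37),[24,36),[23,35),[22,34),[21,33),[20,32),[19,31),[18,30); WM=28
i=5 t=16 v=1: DROP (t<28-1); WM=28
i=6 t=16 v=9: DROP (t<28-1); WM=28
i=7 t=37 v=1: → [37,49),[36,48),[35,47),[34,46),[33,45),[32,44),[31,43),[30,42),[29,41),[28,40),[27,39),[26,38); WM=36; [17,29) fires=1 [18,30) fires=3 [19,31) fires=3 [20,32) fires=3 [21,33) fires=2 [22,34) fires=2 [23,35) fires=2 [24,36) fires=2
i=8 t=37 v=3: → [37,49),[36,48),[35,47),[34,46),[33,45),[32,44),[31,43),[30,42),[29,41),[28,40),[27,39),[26,38); WM=36
i=9 t=37 v=8: → [37,49),[36,48),[35,47),[34,46),[33,45),[32,44),[31,43),[30,42),[29,41),[28,40),[27,39),[26,38); WM=36
i=10 t=41 v=4: → [41,53),[40,52),[39,51),[38,50),[37,49),[36,48),[35,47),[34,46),[33,45),[32,44),[31,43),[30,42); WM=40; [25,37) fires=2 [26,38) fires=5 [27,39) fires=5 [28,40) fires=5
i=11 t=44 v=9: → [44,56),[43,55),[42,54),[41,53),[40,52),[39,51),[38,50),[37,49),[36,48),[35,47),[34,46),[33,45); WM=43; [29,41) fires=5 [30,42) fires=4 [31,43) fires=4
i=12 t=30 v=8: DROP (t<43-1); WM=43
i=13 t=33 v=6: DROP (t<43-1); WM=43
i=14 t=41 v=3: DROP (t<43-1); WM=43

3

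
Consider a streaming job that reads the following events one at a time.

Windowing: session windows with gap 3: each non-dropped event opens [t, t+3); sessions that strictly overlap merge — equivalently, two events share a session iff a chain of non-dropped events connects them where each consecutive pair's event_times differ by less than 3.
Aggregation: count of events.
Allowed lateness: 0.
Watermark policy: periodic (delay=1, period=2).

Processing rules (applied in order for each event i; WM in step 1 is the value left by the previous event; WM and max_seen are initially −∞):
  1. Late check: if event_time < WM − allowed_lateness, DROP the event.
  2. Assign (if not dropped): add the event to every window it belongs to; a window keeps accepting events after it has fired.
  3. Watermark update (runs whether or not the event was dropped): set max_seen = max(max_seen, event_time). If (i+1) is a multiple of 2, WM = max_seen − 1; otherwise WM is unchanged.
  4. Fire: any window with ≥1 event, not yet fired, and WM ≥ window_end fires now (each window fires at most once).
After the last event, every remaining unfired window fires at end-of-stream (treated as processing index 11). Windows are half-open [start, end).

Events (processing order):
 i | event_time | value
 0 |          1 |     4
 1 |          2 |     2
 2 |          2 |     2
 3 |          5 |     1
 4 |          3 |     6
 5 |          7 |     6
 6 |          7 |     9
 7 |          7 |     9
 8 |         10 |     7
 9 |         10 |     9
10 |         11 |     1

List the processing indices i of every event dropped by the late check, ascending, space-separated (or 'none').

4

i=0 t=1 v=4: → [1,4); WM=−∞
i=1 t=2 v=2: → [1,5); WM=1
i=2 t=2 v=2: → [1,5); WM=1
i=3 t=5 v=1: → [5,8); WM=4
i=4 t=3 v=6: DROP (t<4-0); WM=4
i=5 t=7 v=6: → [5,10); WM=6
i=6 t=7 v=9: → [5,10); WM=6
i=7 t=7 v=9: → [5,10); WM=6
i=8 t=10 v=7: → [10,13); WM=6
i=9 t=10 v=9: → [10,13); WM=9
i=10 t=11 v=1: → [10,14); WM=9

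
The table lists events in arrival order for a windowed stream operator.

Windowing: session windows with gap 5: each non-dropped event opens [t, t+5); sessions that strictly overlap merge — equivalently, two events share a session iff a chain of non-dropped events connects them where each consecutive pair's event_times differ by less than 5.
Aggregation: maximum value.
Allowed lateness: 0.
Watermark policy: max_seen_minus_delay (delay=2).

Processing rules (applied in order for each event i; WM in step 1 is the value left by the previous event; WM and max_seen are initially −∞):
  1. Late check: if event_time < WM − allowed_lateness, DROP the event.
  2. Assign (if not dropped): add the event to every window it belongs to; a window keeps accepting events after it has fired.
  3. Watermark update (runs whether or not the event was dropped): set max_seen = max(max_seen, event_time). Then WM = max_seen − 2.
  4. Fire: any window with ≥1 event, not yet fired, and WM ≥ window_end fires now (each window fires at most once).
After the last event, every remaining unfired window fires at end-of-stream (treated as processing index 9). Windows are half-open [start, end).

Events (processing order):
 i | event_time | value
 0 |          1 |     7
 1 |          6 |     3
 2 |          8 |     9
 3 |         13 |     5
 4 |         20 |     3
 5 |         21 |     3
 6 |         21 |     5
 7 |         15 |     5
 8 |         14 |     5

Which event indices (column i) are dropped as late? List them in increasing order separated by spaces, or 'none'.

i=0 t=1 v=7: → [1,6); WM=-1
i=1 t=6 v=3: → [6,11); WM=4
i=2 t=8 v=9: → [6,13); WM=6
i=3 t=13 v=5: → [13,18); WM=11
i=4 t=20 v=3: → [20,25); WM=18
i=5 t=21 v=3: → [20,26); WM=19
i=6 t=21 v=5: → [20,26); WM=19
i=7 t=15 v=5: DROP (t<19-0); WM=19
i=8 t=14 v=5: DROP (t<19-0); WM=19

7 8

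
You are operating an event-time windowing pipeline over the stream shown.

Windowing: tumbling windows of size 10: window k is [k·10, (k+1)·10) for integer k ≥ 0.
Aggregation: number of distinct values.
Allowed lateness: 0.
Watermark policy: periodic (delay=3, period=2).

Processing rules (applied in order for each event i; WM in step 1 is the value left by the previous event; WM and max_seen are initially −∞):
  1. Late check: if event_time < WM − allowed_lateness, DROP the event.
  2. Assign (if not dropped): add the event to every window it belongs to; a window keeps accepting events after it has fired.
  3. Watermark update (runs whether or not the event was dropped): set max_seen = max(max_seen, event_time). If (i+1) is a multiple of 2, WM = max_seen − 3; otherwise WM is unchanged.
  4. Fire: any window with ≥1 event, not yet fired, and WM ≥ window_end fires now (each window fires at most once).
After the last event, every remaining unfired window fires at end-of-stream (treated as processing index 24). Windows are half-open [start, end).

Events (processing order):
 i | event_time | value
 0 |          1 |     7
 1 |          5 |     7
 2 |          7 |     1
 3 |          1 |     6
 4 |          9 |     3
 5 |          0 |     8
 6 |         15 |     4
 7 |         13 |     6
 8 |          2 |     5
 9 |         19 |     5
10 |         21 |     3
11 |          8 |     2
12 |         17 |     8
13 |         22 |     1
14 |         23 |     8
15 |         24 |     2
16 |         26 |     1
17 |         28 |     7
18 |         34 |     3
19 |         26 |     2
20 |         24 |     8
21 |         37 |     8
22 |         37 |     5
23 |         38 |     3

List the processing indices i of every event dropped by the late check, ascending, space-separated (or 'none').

3 5 8 11 12 20

i=0 t=1 v=7: → [0,10); WM=−∞
i=1 t=5 v=7: → [0,10); WM=2
i=2 t=7 v=1: → [0,10); WM=2
i=3 t=1 v=6: DROP (t<2-0); WM=4
i=4 t=9 v=3: → [0,10); WM=4
i=5 t=0 v=8: DROP (t<4-0); WM=6
i=6 t=15 v=4: → [10,20); WM=6
i=7 t=13 v=6: → [10,20); WM=12; [0,10) fires=3
i=8 t=2 v=5: DROP (t<12-0); WM=12
i=9 t=19 v=5: → [10,20); WM=16
i=10 t=21 v=3: → [20,30); WM=16
i=11 t=8 v=2: DROP (t<16-0); WM=18
i=12 t=17 v=8: DROP (t<18-0); WM=18
i=13 t=22 v=1: → [20,30); WM=19
i=14 t=23 v=8: → [20,30); WM=19
i=15 t=24 v=2: → [20,30); WM=21; [10,20) fires=3
i=16 t=26 v=1: → [20,30); WM=21
i=17 t=28 v=7: → [20,30); WM=25
i=18 t=34 v=3: → [30,40); WM=25
i=19 t=26 v=2: → [20,30); WM=31; [20,30) fires=5
i=20 t=24 v=8: DROP (t<31-0); WM=31
i=21 t=37 v=8: → [30,40); WM=34
i=22 t=37 v=5: → [30,40); WM=34
i=23 t=38 v=3: → [30,40); WM=35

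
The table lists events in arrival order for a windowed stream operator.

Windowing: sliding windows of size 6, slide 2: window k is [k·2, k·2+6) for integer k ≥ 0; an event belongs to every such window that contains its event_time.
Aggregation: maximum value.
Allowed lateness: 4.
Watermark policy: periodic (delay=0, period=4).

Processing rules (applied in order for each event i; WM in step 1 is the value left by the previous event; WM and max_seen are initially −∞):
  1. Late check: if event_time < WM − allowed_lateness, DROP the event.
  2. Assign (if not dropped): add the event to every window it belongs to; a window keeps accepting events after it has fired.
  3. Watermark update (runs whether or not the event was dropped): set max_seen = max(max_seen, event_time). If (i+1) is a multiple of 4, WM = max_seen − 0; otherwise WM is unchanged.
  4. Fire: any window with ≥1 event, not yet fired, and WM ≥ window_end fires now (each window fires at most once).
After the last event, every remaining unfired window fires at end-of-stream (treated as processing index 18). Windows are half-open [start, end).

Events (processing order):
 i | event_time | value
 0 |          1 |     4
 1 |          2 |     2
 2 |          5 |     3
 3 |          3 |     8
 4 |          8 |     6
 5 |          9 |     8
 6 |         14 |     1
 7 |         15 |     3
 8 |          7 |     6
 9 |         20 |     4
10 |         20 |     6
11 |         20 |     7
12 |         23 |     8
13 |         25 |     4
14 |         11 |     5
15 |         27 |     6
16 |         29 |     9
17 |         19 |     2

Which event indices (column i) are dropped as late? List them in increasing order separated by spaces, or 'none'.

i=0 t=1 v=4: → [0,6); WM=−∞
i=1 t=2 v=2: → [2,8),[0,6); WM=−∞
i=2 t=5 v=3: → [4,10),[2,8),[0,6); WM=−∞
i=3 t=3 v=8: → [2,8),[0,6); WM=5
i=4 t=8 v=6: → [8,14),[6,12),[4,10); WM=5
i=5 t=9 v=8: → [8,14),[6,12),[4,10); WM=5
i=6 t=14 v=1: → [14,20),[12,18),[10,16); WM=5
i=7 t=15 v=3: → [14,20),[12,18),[10,16); WM=15; [0,6) fires=8 [2,8) fires=8 [4,10) fires=8 [6,12) fires=8 [8,14) fires=8
i=8 t=7 v=6: DROP (t<15-4); WM=15
i=9 t=20 v=4: → [20,26),[18,24),[16,22); WM=15
i=10 t=20 v=6: → [20,26),[18,24),[16,22); WM=15
i=11 t=20 v=7: → [20,26),[18,24),[16,22); WM=20; [10,16) fires=3 [12,18) fires=3 [14,20) fires=3
i=12 t=23 v=8: → [22,28),[20,26),[18,24); WM=20
i=13 t=25 v=4: → [24,30),[22,28),[20,26); WM=20
i=14 t=11 v=5: DROP (t<20-4); WM=20
i=15 t=27 v=6: → [26,32),[24,30),[22,28); WM=27; [16,22) fires=7 [18,24) fires=8 [20,26) fires=8
i=16 t=29 v=9: → [28,34),[26,32),[24,30); WM=27
i=17 t=19 v=2: DROP (t<27-4); WM=27

8 14 17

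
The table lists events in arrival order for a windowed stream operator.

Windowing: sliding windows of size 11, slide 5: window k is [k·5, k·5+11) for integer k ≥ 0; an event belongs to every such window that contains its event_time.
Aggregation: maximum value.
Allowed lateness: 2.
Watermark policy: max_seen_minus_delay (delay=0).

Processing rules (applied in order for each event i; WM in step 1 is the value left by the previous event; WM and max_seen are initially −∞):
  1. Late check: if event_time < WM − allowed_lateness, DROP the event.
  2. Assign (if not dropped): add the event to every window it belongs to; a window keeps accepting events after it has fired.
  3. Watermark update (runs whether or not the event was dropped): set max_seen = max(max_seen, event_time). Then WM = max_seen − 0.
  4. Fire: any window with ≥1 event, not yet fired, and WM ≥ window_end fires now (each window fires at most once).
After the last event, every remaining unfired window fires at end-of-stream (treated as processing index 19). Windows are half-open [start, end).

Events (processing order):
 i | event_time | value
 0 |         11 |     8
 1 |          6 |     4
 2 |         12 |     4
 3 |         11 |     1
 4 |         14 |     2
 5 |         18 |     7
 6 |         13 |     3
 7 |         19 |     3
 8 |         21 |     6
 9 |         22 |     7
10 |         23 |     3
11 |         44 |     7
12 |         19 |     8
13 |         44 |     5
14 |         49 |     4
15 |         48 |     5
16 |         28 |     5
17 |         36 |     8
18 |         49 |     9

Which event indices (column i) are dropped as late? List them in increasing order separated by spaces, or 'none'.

i=0 t=11 v=8: → [10,21),[5,16); WM=11
i=1 t=6 v=4: DROP (t<11-2); WM=11
i=2 t=12 v=4: → [10,21),[5,16); WM=12
i=3 t=11 v=1: → [10,21),[5,16); WM=12
i=4 t=14 v=2: → [10,21),[5,16); WM=14
i=5 t=18 v=7: → [15,26),[10,21); WM=18; [5,16) fires=8
i=6 t=13 v=3: DROP (t<18-2); WM=18
i=7 t=19 v=3: → [15,26),[10,21); WM=19
i=8 t=21 v=6: → [20,31),[15,26); WM=21; [10,21) fires=8
i=9 t=22 v=7: → [20,31),[15,26); WM=22
i=10 t=23 v=3: → [20,31),[15,26); WM=23
i=11 t=44 v=7: → [40,51),[35,46); WM=44; [15,26) fires=7 [20,31) fires=7
i=12 t=19 v=8: DROP (t<44-2); WM=44
i=13 t=44 v=5: → [40,51),[35,46); WM=44
i=14 t=49 v=4: → [45,56),[40,51); WM=49; [35,46) fires=7
i=15 t=48 v=5: → [45,56),[40,51); WM=49
i=16 t=28 v=5: DROP (t<49-2); WM=49
i=17 t=36 v=8: DROP (t<49-2); WM=49
i=18 t=49 v=9: → [45,56),[40,51); WM=49

1 6 12 16 17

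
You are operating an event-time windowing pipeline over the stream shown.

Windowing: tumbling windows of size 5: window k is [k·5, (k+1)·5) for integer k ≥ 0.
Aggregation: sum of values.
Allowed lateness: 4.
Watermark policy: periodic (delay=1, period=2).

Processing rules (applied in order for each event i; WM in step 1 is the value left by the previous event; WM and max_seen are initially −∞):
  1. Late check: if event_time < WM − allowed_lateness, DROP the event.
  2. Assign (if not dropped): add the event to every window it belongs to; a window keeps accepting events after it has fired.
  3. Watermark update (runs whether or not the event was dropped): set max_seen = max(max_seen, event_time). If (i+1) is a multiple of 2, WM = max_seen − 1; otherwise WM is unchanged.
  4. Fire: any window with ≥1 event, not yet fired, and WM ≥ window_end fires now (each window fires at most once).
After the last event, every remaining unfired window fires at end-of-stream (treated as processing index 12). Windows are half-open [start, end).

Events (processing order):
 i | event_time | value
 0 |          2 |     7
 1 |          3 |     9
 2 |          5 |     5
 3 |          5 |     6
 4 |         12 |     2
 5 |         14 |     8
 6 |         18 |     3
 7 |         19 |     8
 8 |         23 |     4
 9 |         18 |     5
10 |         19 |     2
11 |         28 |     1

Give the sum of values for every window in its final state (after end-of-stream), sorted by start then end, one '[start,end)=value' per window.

[0,5)=16 [5,10)=11 [10,15)=10 [15,20)=18 [20,25)=4 [25,30)=1

i=0 t=2 v=7: → [0,5); WM=−∞
i=1 t=3 v=9: → [0,5); WM=2
i=2 t=5 v=5: → [5,10); WM=2
i=3 t=5 v=6: → [5,10); WM=4
i=4 t=12 v=2: → [10,15); WM=4
i=5 t=14 v=8: → [10,15); WM=13; [0,5) fires=16 [5,10) fires=11
i=6 t=18 v=3: → [15,20); WM=13
i=7 t=19 v=8: → [15,20); WM=18; [10,15) fires=10
i=8 t=23 v=4: → [20,25); WM=18
i=9 t=18 v=5: → [15,20); WM=22; [15,20) fires=16
i=10 t=19 v=2: → [15,20); WM=22
i=11 t=28 v=1: → [25,30); WM=27; [20,25) fires=4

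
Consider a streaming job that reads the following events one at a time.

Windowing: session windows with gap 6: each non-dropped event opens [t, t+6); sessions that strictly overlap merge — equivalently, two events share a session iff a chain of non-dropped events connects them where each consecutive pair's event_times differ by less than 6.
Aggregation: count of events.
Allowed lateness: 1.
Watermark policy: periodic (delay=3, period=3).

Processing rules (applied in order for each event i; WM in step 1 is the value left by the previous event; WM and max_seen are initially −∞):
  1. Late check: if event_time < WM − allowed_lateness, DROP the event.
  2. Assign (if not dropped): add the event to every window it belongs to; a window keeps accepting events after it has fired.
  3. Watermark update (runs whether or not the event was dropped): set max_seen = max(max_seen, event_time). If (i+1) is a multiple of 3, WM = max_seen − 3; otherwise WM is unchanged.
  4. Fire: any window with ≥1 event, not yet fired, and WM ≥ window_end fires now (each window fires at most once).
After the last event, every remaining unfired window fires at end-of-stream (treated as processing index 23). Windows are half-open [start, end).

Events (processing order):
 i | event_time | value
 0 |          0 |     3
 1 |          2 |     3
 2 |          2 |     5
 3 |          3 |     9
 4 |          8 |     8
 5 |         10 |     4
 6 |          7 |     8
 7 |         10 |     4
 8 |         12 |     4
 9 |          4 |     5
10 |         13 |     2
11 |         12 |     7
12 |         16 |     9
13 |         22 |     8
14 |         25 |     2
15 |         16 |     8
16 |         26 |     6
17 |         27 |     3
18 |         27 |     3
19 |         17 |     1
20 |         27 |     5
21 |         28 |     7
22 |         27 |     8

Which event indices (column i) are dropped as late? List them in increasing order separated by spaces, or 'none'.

i=0 t=0 v=3: → [0,6); WM=−∞
i=1 t=2 v=3: → [0,8); WM=−∞
i=2 t=2 v=5: → [0,8); WM=-1
i=3 t=3 v=9: → [0,9); WM=-1
i=4 t=8 v=8: → [0,14); WM=-1
i=5 t=10 v=4: → [0,16); WM=7
i=6 t=7 v=8: → [0,16); WM=7
i=7 t=10 v=4: → [0,16); WM=7
i=8 t=12 v=4: → [0,18); WM=9
i=9 t=4 v=5: DROP (t<9-1); WM=9
i=10 t=13 v=2: → [0,19); WM=9
i=11 t=12 v=7: → [0,19); WM=10
i=12 t=16 v=9: → [0,22); WM=10
i=13 t=22 v=8: → [22,28); WM=10
i=14 t=25 v=2: → [22,31); WM=22
i=15 t=16 v=8: DROP (t<22-1); WM=22
i=16 t=26 v=6: → [22,32); WM=22
i=17 t=27 v=3: → [22,33); WM=24
i=18 t=27 v=3: → [22,33); WM=24
i=19 t=17 v=1: DROP (t<24-1); WM=24
i=20 t=27 v=5: → [22,33); WM=24
i=21 t=28 v=7: → [22,34); WM=24
i=22 t=27 v=8: → [22,34); WM=24

9 15 19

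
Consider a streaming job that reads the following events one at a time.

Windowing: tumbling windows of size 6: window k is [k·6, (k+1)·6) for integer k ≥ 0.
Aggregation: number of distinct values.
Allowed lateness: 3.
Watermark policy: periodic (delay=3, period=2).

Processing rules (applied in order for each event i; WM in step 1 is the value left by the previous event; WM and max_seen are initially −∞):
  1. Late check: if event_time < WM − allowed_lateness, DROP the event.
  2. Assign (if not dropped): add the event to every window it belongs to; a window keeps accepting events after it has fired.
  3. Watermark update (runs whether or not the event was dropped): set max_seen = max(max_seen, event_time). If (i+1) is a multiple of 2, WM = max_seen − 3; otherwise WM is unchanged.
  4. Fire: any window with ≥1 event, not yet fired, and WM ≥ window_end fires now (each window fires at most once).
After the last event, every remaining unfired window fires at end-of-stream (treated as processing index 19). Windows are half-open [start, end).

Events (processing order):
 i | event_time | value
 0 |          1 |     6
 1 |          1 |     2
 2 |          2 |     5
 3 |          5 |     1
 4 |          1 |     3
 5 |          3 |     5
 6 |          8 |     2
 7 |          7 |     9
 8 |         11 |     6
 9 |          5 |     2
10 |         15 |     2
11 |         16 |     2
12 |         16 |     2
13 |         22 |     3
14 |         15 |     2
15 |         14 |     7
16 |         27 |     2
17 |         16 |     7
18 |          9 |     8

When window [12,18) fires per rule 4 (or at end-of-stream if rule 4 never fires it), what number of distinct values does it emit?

1

i=0 t=1 v=6: → [0,6); WM=−∞
i=1 t=1 v=2: → [0,6); WM=-2
i=2 t=2 v=5: → [0,6); WM=-2
i=3 t=5 v=1: → [0,6); WM=2
i=4 t=1 v=3: → [0,6); WM=2
i=5 t=3 v=5: → [0,6); WM=2
i=6 t=8 v=2: → [6,12); WM=2
i=7 t=7 v=9: → [6,12); WM=5
i=8 t=11 v=6: → [6,12); WM=5
i=9 t=5 v=2: → [0,6); WM=8; [0,6) fires=5
i=10 t=15 v=2: → [12,18); WM=8
i=11 t=16 v=2: → [12,18); WM=13; [6,12) fires=3
i=12 t=16 v=2: → [12,18); WM=13
i=13 t=22 v=3: → [18,24); WM=19; [12,18) fires=1
i=14 t=15 v=2: DROP (t<19-3); WM=19
i=15 t=14 v=7: DROP (t<19-3); WM=19
i=16 t=27 v=2: → [24,30); WM=19
i=17 t=16 v=7: → [12,18); WM=24; [18,24) fires=1
i=18 t=9 v=8: DROP (t<24-3); WM=24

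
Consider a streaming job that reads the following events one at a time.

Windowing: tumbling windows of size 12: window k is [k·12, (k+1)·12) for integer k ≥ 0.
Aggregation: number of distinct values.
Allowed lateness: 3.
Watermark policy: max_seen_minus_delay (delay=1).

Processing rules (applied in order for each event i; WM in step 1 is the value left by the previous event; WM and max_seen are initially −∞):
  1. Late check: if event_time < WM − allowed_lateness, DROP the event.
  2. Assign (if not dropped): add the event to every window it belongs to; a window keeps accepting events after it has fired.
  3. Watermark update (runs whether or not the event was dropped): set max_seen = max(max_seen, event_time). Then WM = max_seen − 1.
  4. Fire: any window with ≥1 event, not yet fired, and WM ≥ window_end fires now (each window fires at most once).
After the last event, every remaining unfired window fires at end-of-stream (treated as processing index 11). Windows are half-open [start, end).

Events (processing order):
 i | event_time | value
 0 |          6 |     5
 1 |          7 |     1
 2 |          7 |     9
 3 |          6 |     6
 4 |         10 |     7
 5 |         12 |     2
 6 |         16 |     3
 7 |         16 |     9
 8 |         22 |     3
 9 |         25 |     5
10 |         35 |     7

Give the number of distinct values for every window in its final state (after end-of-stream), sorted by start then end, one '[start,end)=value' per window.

i=0 t=6 v=5: → [0,12); WM=5
i=1 t=7 v=1: → [0,12); WM=6
i=2 t=7 v=9: → [0,12); WM=6
i=3 t=6 v=6: → [0,12); WM=6
i=4 t=10 v=7: → [0,12); WM=9
i=5 t=12 v=2: → [12,24); WM=11
i=6 t=16 v=3: → [12,24); WM=15; [0,12) fires=5
i=7 t=16 v=9: → [12,24); WM=15
i=8 t=22 v=3: → [12,24); WM=21
i=9 t=25 v=5: → [24,36); WM=24; [12,24) fires=3
i=10 t=35 v=7: → [24,36); WM=34

[0,12)=5 [12,24)=3 [24,36)=2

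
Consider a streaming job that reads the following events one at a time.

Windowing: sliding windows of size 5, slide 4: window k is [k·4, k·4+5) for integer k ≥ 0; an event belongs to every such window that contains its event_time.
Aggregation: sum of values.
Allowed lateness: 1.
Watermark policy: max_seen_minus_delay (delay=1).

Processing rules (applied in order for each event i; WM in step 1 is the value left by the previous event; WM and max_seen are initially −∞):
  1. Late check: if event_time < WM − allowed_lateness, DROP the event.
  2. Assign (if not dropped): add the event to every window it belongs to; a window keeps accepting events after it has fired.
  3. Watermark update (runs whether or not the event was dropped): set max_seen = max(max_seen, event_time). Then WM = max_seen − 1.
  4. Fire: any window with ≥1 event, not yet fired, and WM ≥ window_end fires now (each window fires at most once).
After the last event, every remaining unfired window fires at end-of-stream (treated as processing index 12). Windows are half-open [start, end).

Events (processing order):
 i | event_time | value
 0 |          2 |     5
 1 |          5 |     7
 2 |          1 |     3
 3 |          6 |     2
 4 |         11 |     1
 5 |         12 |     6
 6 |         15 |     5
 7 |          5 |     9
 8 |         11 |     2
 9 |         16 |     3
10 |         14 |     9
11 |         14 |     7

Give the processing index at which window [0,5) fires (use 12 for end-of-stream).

3

i=0 t=2 v=5: → [0,5); WM=1
i=1 t=5 v=7: → [4,9); WM=4
i=2 t=1 v=3: DROP (t<4-1); WM=4
i=3 t=6 v=2: → [4,9); WM=5; [0,5) fires=5
i=4 t=11 v=1: → [8,13); WM=10; [4,9) fires=9
i=5 t=12 v=6: → [12,17),[8,13); WM=11
i=6 t=15 v=5: → [12,17); WM=14; [8,13) fires=7
i=7 t=5 v=9: DROP (t<14-1); WM=14
i=8 t=11 v=2: DROP (t<14-1); WM=14
i=9 t=16 v=3: → [16,21),[12,17); WM=15
i=10 t=14 v=9: → [12,17); WM=15
i=11 t=14 v=7: → [12,17); WM=15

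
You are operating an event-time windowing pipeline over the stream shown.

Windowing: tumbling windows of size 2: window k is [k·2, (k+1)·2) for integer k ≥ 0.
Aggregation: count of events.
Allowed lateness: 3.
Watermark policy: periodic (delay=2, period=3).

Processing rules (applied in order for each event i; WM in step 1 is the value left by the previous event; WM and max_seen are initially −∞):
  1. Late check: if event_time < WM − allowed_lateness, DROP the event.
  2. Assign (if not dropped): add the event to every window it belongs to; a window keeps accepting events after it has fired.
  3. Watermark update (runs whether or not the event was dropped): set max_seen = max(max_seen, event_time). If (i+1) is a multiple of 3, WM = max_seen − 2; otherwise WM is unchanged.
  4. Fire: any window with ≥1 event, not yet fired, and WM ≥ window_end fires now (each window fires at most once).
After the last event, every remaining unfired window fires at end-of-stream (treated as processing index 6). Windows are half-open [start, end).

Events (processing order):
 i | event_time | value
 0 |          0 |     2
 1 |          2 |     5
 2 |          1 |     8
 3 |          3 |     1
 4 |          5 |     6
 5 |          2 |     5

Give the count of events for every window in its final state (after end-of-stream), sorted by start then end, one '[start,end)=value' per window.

[0,2)=2 [2,4)=3 [4,6)=1

i=0 t=0 v=2: → [0,2); WM=−∞
i=1 t=2 v=5: → [2,4); WM=−∞
i=2 t=1 v=8: → [0,2); WM=0
i=3 t=3 v=1: → [2,4); WM=0
i=4 t=5 v=6: → [4,6); WM=0
i=5 t=2 v=5: → [2,4); WM=3; [0,2) fires=2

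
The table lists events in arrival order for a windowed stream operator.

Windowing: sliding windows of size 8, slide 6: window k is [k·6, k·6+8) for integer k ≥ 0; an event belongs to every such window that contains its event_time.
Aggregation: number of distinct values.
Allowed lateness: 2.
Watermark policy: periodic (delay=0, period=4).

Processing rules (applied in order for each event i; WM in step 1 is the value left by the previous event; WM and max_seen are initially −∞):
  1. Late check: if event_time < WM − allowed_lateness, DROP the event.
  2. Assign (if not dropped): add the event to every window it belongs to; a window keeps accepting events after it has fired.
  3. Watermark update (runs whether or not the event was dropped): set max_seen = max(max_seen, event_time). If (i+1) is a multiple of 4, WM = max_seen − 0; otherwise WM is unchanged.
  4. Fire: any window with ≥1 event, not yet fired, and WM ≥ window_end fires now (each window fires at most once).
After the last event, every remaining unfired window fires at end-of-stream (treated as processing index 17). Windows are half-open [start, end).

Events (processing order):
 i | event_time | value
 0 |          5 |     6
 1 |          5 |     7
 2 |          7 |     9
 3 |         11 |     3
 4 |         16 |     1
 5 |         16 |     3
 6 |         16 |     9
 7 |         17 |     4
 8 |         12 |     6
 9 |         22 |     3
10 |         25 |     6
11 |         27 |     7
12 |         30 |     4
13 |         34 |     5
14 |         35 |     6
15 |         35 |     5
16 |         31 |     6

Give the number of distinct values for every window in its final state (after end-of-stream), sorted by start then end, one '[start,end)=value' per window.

i=0 t=5 v=6: → [0,8); WM=−∞
i=1 t=5 v=7: → [0,8); WM=−∞
i=2 t=7 v=9: → [6,14),[0,8); WM=−∞
i=3 t=11 v=3: → [6,14); WM=11; [0,8) fires=3
i=4 t=16 v=1: → [12,20); WM=11
i=5 t=16 v=3: → [12,20); WM=11
i=6 t=16 v=9: → [12,20); WM=11
i=7 t=17 v=4: → [12,20); WM=17; [6,14) fires=2
i=8 t=12 v=6: DROP (t<17-2); WM=17
i=9 t=22 v=3: → [18,26); WM=17
i=10 t=25 v=6: → [24,32),[18,26); WM=17
i=11 t=27 v=7: → [24,32); WM=27; [12,20) fires=4 [18,26) fires=2
i=12 t=30 v=4: → [30,38),[24,32); WM=27
i=13 t=34 v=5: → [30,38); WM=27
i=14 t=35 v=6: → [30,38); WM=27
i=15 t=35 v=5: → [30,38); WM=35; [24,32) fires=3
i=16 t=31 v=6: DROP (t<35-2); WM=35

[0,8)=3 [6,14)=2 [12,20)=4 [18,26)=2 [24,32)=3 [30,38)=3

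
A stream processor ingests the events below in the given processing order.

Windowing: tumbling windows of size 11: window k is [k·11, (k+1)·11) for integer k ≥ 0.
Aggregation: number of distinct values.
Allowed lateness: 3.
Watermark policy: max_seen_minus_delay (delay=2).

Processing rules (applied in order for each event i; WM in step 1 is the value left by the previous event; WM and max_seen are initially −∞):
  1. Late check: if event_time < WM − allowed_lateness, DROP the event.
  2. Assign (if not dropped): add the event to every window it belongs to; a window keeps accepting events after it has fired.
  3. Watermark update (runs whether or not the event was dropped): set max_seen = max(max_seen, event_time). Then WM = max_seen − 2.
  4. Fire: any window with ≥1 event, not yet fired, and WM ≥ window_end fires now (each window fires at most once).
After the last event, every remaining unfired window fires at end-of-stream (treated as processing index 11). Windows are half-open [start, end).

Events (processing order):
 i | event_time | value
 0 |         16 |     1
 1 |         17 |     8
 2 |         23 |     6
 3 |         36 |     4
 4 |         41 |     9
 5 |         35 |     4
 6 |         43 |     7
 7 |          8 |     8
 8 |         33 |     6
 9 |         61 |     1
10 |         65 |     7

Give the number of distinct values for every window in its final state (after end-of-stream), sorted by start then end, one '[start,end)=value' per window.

[11,22)=2 [22,33)=1 [33,44)=3 [55,66)=2

i=0 t=16 v=1: → [11,22); WM=14
i=1 t=17 v=8: → [11,22); WM=15
i=2 t=23 v=6: → [22,33); WM=21
i=3 t=36 v=4: → [33,44); WM=34; [11,22) fires=2 [22,33) fires=1
i=4 t=41 v=9: → [33,44); WM=39
i=5 t=35 v=4: DROP (t<39-3); WM=39
i=6 t=43 v=7: → [33,44); WM=41
i=7 t=8 v=8: DROP (t<41-3); WM=41
i=8 t=33 v=6: DROP (t<41-3); WM=41
i=9 t=61 v=1: → [55,66); WM=59; [33,44) fires=3
i=10 t=65 v=7: → [55,66); WM=63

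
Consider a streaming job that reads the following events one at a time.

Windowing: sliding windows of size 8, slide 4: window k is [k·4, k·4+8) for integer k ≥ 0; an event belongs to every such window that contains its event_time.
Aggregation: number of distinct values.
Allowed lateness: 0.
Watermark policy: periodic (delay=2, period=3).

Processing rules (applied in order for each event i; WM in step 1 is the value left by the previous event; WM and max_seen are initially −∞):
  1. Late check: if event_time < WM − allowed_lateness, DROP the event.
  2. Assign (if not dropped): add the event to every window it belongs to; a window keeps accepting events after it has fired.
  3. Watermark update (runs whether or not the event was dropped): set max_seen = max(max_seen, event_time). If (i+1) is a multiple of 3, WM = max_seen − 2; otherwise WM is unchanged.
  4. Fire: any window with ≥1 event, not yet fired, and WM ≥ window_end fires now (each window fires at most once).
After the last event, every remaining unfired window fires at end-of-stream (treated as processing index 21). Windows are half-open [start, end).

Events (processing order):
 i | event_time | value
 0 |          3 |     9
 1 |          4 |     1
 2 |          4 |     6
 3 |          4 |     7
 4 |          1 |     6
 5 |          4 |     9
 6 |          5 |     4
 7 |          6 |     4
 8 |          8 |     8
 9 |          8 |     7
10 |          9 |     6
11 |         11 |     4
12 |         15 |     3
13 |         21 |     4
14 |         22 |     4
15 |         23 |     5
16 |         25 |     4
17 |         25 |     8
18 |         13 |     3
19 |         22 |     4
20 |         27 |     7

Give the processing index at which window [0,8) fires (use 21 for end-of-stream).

11

i=0 t=3 v=9: → [0,8); WM=−∞
i=1 t=4 v=1: → [4,12),[0,8); WM=−∞
i=2 t=4 v=6: → [4,12),[0,8); WM=2
i=3 t=4 v=7: → [4,12),[0,8); WM=2
i=4 t=1 v=6: DROP (t<2-0); WM=2
i=5 t=4 v=9: → [4,12),[0,8); WM=2
i=6 t=5 v=4: → [4,12),[0,8); WM=2
i=7 t=6 v=4: → [4,12),[0,8); WM=2
i=8 t=8 v=8: → [8,16),[4,12); WM=6
i=9 t=8 v=7: → [8,16),[4,12); WM=6
i=10 t=9 v=6: → [8,16),[4,12); WM=6
i=11 t=11 v=4: → [8,16),[4,12); WM=9; [0,8) fires=5
i=12 t=15 v=3: → [12,20),[8,16); WM=9
i=13 t=21 v=4: → [20,28),[16,24); WM=9
i=14 t=22 v=4: → [20,28),[16,24); WM=20; [4,12) fires=6 [8,16) fires=5 [12,20) fires=1
i=15 t=23 v=5: → [20,28),[16,24); WM=20
i=16 t=25 v=4: → [24,32),[20,28); WM=20
i=17 t=25 v=8: → [24,32),[20,28); WM=23
i=18 t=13 v=3: DROP (t<23-0); WM=23
i=19 t=22 v=4: DROP (t<23-0); WM=23
i=20 t=27 v=7: → [24,32),[20,28); WM=25; [16,24) fires=2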